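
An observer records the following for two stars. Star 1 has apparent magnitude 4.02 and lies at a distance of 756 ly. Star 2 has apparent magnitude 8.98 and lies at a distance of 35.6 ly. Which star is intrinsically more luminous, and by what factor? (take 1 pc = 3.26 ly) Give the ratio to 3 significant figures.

Star 1: d = 756 ly / 3.26 = 231.9 pc
Star 1: M = m − 5 log₁₀ d + 5 = 4.02 − 5·2.3653 + 5 = -2.807
Star 2: d = 35.6 ly / 3.26 = 10.92 pc
Star 2: M = m − 5 log₁₀ d + 5 = 8.98 − 5·1.0382 + 5 = 8.789
ΔM = M_1 − M_2 = -2.807 − (8.789) = -11.595; smaller M is more luminous → Star 1.
L ratio = 10^(0.4 |ΔM|) = 10^4.638 = 43470

Star 1 is more luminous, by a factor of 43500.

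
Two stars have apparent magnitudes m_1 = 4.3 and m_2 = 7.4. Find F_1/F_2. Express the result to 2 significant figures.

F_1/F_2 ≈ 17

Δm = 4.3 − (7.4) = -3.1
Flux ratio = 10^(−0.4 Δm) = 10^(−0.4 × -3.1) = 10^1.240 = 17.38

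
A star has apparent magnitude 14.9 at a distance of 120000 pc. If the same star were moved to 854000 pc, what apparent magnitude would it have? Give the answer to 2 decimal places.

m ≈ 19.16

Flux ∝ 1/d², so Δm = 5 log₁₀(d₂/d₁) = 5 log₁₀(854000/120000) = 4.261
m₂ = m₁ + Δm = 14.9 + (4.261) = 19.161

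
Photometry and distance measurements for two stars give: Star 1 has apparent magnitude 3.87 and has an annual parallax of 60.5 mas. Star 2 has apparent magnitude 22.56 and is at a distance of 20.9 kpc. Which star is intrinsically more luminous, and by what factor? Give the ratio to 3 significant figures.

Star 1: p = 60.5 mas = 0.0605″ → d = 1/p = 16.53 pc
Star 1: M = m − 5 log₁₀ d + 5 = 3.87 − 5·1.2182 + 5 = 2.779
Star 2: d = 20.9 kpc = 20900 pc
Star 2: M = m − 5 log₁₀ d + 5 = 22.56 − 5·4.3201 + 5 = 5.959
ΔM = M_1 − M_2 = 2.779 − (5.959) = -3.180; smaller M is more luminous → Star 1.
L ratio = 10^(0.4 |ΔM|) = 10^1.272 = 18.72

Star 1 is more luminous, by a factor of 18.7.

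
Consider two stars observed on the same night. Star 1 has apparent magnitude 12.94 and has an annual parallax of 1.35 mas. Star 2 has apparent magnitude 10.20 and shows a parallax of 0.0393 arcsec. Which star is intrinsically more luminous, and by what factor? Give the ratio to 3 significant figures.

Star 1: p = 1.35 mas = 1.35×10^-3″ → d = 1/p = 740.7 pc
Star 1: M = m − 5 log₁₀ d + 5 = 12.94 − 5·2.8697 + 5 = 3.592
Star 2: d = 1/p = 1/0.0393″ = 25.45 pc
Star 2: M = m − 5 log₁₀ d + 5 = 10.20 − 5·1.4056 + 5 = 8.172
ΔM = M_1 − M_2 = 3.592 − (8.172) = -4.580; smaller M is more luminous → Star 1.
L ratio = 10^(0.4 |ΔM|) = 10^1.832 = 67.94

Star 1 is more luminous, by a factor of 67.9.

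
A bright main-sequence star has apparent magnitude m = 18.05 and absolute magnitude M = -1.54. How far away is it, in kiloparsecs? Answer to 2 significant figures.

d ≈ 83 kpc

μ = m − M = 19.590
m − M = 5 log₁₀ d − 5
log₁₀ d = (m − M)/5 + 1 = 4.9180
d = 10^4.9180 = 82790 pc
= 82.79 kpc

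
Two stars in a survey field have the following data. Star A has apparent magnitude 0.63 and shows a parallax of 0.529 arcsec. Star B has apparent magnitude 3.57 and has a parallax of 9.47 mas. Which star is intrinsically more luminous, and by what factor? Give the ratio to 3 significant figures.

Star A: d = 1/p = 1/0.529″ = 1.890 pc
Star A: M = m − 5 log₁₀ d + 5 = 0.63 − 5·0.2765 + 5 = 4.247
Star B: p = 9.47 mas = 9.47×10^-3″ → d = 1/p = 105.6 pc
Star B: M = m − 5 log₁₀ d + 5 = 3.57 − 5·2.0237 + 5 = -1.548
ΔM = M_A − M_B = 4.247 − (-1.548) = 5.796; smaller M is more luminous → Star B.
L ratio = 10^(0.4 |ΔM|) = 10^2.318 = 208.1

Star B is more luminous, by a factor of 208.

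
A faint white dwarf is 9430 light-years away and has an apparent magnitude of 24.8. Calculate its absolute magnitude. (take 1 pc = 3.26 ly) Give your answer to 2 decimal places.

M ≈ 12.49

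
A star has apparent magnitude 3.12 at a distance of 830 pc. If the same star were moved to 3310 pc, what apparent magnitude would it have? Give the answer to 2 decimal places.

m ≈ 6.12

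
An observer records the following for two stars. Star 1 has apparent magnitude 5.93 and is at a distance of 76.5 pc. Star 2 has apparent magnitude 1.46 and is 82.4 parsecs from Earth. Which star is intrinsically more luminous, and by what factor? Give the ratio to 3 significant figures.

Star 1: M = m − 5 log₁₀ d + 5 = 5.93 − 5·1.8837 + 5 = 1.512
Star 2: M = m − 5 log₁₀ d + 5 = 1.46 − 5·1.9159 + 5 = -3.120
ΔM = M_1 − M_2 = 1.512 − (-3.120) = 4.631; smaller M is more luminous → Star 2.
L ratio = 10^(0.4 |ΔM|) = 10^1.853 = 71.21

Star 2 is more luminous, by a factor of 71.2.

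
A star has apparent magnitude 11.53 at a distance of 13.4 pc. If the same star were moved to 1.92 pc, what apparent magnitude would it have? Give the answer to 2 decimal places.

Flux ∝ 1/d², so Δm = 5 log₁₀(d₂/d₁) = 5 log₁₀(1.92/13.4) = -4.219
m₂ = m₁ + Δm = 11.53 + (-4.219) = 7.311

m ≈ 7.31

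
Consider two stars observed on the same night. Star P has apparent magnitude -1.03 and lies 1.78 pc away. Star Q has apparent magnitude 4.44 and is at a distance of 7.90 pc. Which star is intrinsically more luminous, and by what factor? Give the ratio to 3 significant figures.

Star P is more luminous, by a factor of 7.83.

Star P: M = m − 5 log₁₀ d + 5 = -1.03 − 5·0.2504 + 5 = 2.718
Star Q: M = m − 5 log₁₀ d + 5 = 4.44 − 5·0.8976 + 5 = 4.952
ΔM = M_P − M_Q = 2.718 − (4.952) = -2.234; smaller M is more luminous → Star P.
L ratio = 10^(0.4 |ΔM|) = 10^0.894 = 7.827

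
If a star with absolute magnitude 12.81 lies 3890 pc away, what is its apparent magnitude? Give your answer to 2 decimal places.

m ≈ 25.76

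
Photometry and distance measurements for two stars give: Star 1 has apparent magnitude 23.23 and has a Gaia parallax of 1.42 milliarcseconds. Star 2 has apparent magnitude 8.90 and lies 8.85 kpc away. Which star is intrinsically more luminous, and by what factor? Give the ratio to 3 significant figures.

Star 2 is more luminous, by a factor of 8.52×10^7.

Star 1: p = 1.42 mas = 1.42×10^-3″ → d = 1/p = 704.2 pc
Star 1: M = m − 5 log₁₀ d + 5 = 23.23 − 5·2.8477 + 5 = 13.991
Star 2: d = 8.85 kpc = 8850 pc
Star 2: M = m − 5 log₁₀ d + 5 = 8.90 − 5·3.9469 + 5 = -5.835
ΔM = M_1 − M_2 = 13.991 − (-5.835) = 19.826; smaller M is more luminous → Star 2.
L ratio = 10^(0.4 |ΔM|) = 10^7.930 = 8.520×10^7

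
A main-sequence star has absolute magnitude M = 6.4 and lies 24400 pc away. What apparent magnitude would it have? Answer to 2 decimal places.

m ≈ 23.34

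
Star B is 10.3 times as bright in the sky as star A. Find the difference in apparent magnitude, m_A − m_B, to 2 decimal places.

Pogson: Δm = −2.5 log₁₀(ratio) = −2.5 log₁₀(10.3) = −2.5 × 1.0128 = -2.532
Star B is brighter so has the smaller magnitude: m_A − m_B is positive.

m_A − m_B ≈ 2.53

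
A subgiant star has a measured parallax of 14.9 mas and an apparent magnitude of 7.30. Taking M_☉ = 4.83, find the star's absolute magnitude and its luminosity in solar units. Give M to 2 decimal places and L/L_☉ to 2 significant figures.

M ≈ 3.17; L/L_☉ ≈ 4.6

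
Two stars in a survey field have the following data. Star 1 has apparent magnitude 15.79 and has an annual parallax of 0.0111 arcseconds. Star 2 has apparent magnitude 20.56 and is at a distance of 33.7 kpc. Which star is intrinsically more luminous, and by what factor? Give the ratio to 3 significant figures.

Star 1: d = 1/p = 1/0.0111″ = 90.09 pc
Star 1: M = m − 5 log₁₀ d + 5 = 15.79 − 5·1.9547 + 5 = 11.017
Star 2: d = 33.7 kpc = 33700 pc
Star 2: M = m − 5 log₁₀ d + 5 = 20.56 − 5·4.5276 + 5 = 2.922
ΔM = M_1 − M_2 = 11.017 − (2.922) = 8.095; smaller M is more luminous → Star 2.
L ratio = 10^(0.4 |ΔM|) = 10^3.238 = 1729

Star 2 is more luminous, by a factor of 1730.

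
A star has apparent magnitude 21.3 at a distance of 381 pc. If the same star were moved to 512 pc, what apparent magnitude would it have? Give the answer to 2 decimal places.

Flux ∝ 1/d², so Δm = 5 log₁₀(d₂/d₁) = 5 log₁₀(512/381) = 0.642
m₂ = m₁ + Δm = 21.3 + (0.642) = 21.942

m ≈ 21.94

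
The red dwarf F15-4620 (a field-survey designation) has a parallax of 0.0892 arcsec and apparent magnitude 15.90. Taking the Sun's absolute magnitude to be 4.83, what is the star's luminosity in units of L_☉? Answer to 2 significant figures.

d = 1/p = 1/0.0892″ = 11.21 pc
M = m − 5 log₁₀ d + 5 = 15.90 − 5·1.0496 + 5 = 15.652
M − M_☉ = 15.652 − 4.83 = 10.822
L/L_☉ = 10^(−0.4 × 10.822) = 4.691×10^-5

L/L_☉ ≈ 4.7×10^-5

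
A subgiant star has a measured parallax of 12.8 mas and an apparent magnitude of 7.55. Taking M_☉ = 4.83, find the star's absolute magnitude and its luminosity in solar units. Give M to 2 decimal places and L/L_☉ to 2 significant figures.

M ≈ 3.09; L/L_☉ ≈ 5.0

d = 1/p = 1000/12.8 mas = 78.12 pc
M = m − 5 log₁₀ d + 5 = 7.55 − 5·1.8928 + 5 = 3.086
M − M_☉ = 3.086 − 4.83 = -1.744
L/L_☉ = 10^(−0.4 × -1.744) = 4.984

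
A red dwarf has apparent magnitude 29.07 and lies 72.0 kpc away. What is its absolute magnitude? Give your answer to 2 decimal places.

M ≈ 9.78

d = 72.0 kpc = 72000 pc
5 log₁₀(d/10 pc) = 5 log₁₀(72000) − 5 = 19.287
M = m − 5 log₁₀(d/10) = 29.07 − 19.287 = 9.783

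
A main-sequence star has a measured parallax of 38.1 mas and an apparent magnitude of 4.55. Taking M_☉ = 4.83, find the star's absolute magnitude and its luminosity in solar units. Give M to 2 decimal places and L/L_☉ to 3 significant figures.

M ≈ 2.45; L/L_☉ ≈ 8.92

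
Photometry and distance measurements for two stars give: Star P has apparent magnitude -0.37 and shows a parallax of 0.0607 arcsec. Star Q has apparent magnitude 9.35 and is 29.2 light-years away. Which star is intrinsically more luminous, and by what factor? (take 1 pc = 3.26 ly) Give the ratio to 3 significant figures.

Star P is more luminous, by a factor of 26100.

Star P: d = 1/p = 1/0.0607″ = 16.47 pc
Star P: M = m − 5 log₁₀ d + 5 = -0.37 − 5·1.2168 + 5 = -1.454
Star Q: d = 29.2 ly / 3.26 = 8.957 pc
Star Q: M = m − 5 log₁₀ d + 5 = 9.35 − 5·0.9522 + 5 = 9.589
ΔM = M_P − M_Q = -1.454 − (9.589) = -11.043; smaller M is more luminous → Star P.
L ratio = 10^(0.4 |ΔM|) = 10^4.417 = 26140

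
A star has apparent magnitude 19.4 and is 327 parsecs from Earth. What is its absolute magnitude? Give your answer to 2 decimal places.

M ≈ 11.83

5 log₁₀(d/10 pc) = 5 log₁₀(327.0) − 5 = 7.573
M = m − 5 log₁₀(d/10) = 19.4 − 7.573 = 11.827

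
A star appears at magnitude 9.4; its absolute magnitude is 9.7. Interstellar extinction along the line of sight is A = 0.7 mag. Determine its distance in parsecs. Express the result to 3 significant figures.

d ≈ 6.31 pc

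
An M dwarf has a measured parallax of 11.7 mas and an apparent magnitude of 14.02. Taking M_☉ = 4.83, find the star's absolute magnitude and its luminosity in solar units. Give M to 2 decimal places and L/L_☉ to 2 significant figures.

M ≈ 9.36; L/L_☉ ≈ 0.015

d = 1/p = 1000/11.7 mas = 85.47 pc
M = m − 5 log₁₀ d + 5 = 14.02 − 5·1.9318 + 5 = 9.361
M − M_☉ = 9.361 − 4.83 = 4.531
L/L_☉ = 10^(−0.4 × 4.531) = 0.01540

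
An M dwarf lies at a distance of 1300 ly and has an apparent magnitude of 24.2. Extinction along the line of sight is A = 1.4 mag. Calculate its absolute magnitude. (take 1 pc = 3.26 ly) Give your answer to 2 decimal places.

d = 1300 ly / 3.26 = 398.8 pc
5 log₁₀(d/10 pc) = 5 log₁₀(398.8) − 5 = 8.004
M = m − 5 log₁₀(d/10) − A = 24.2 − 8.004 − 1.4 = 14.796

M ≈ 14.80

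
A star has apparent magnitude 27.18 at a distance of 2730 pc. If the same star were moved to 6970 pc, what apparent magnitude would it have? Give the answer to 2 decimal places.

Flux ∝ 1/d², so Δm = 5 log₁₀(d₂/d₁) = 5 log₁₀(6970/2730) = 2.035
m₂ = m₁ + Δm = 27.18 + (2.035) = 29.215

m ≈ 29.22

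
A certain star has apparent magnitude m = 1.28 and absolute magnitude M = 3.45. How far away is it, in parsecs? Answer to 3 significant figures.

μ = m − M = -2.170
m − M = 5 log₁₀ d − 5
log₁₀ d = (m − M)/5 + 1 = 0.5660
d = 10^0.5660 = 3.681 pc

d ≈ 3.68 pc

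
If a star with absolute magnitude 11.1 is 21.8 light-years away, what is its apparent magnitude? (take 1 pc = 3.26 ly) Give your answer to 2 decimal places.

d = 21.8 ly / 3.26 = 6.687 pc
m = M + 5 log₁₀ d − 5 = 11.1 + 5·0.8252 − 5 = 10.226

m ≈ 10.23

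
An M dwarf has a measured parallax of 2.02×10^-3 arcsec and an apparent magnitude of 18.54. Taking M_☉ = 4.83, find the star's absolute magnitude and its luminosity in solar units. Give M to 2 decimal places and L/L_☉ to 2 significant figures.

M ≈ 10.07; L/L_☉ ≈ 8.0×10^-3

d = 1/p = 1/2.02×10^-3″ = 495.0 pc
M = m − 5 log₁₀ d + 5 = 18.54 − 5·2.6946 + 5 = 10.067
M − M_☉ = 10.067 − 4.83 = 5.237
L/L_☉ = 10^(−0.4 × 5.237) = 8.041×10^-3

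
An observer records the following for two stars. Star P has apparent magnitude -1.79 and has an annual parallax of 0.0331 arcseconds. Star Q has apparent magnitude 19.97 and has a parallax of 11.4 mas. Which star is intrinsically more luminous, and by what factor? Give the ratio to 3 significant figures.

Star P is more luminous, by a factor of 6.00×10^7.

Star P: d = 1/p = 1/0.0331″ = 30.21 pc
Star P: M = m − 5 log₁₀ d + 5 = -1.79 − 5·1.4802 + 5 = -4.191
Star Q: p = 11.4 mas = 0.0114″ → d = 1/p = 87.72 pc
Star Q: M = m − 5 log₁₀ d + 5 = 19.97 − 5·1.9431 + 5 = 15.255
ΔM = M_P − M_Q = -4.191 − (15.255) = -19.445; smaller M is more luminous → Star P.
L ratio = 10^(0.4 |ΔM|) = 10^7.778 = 6.000×10^7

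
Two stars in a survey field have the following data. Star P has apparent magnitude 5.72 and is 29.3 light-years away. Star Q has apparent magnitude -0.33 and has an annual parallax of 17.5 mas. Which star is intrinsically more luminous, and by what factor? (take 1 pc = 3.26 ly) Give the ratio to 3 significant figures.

Star P: d = 29.3 ly / 3.26 = 8.988 pc
Star P: M = m − 5 log₁₀ d + 5 = 5.72 − 5·0.9537 + 5 = 5.952
Star Q: p = 17.5 mas = 0.0175″ → d = 1/p = 57.14 pc
Star Q: M = m − 5 log₁₀ d + 5 = -0.33 − 5·1.7570 + 5 = -4.115
ΔM = M_P − M_Q = 5.952 − (-4.115) = 10.067; smaller M is more luminous → Star Q.
L ratio = 10^(0.4 |ΔM|) = 10^4.027 = 10630

Star Q is more luminous, by a factor of 10600.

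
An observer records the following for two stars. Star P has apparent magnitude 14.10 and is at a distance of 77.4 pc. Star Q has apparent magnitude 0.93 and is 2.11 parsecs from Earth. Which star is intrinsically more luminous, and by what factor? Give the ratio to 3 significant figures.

Star Q is more luminous, by a factor of 138.

Star P: M = m − 5 log₁₀ d + 5 = 14.10 − 5·1.8887 + 5 = 9.656
Star Q: M = m − 5 log₁₀ d + 5 = 0.93 − 5·0.3243 + 5 = 4.309
ΔM = M_P − M_Q = 9.656 − (4.309) = 5.348; smaller M is more luminous → Star Q.
L ratio = 10^(0.4 |ΔM|) = 10^2.139 = 137.7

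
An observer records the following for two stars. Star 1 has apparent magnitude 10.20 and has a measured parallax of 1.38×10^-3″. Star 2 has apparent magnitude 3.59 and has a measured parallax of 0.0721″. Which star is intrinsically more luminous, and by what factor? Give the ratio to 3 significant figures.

Star 1 is more luminous, by a factor of 6.20.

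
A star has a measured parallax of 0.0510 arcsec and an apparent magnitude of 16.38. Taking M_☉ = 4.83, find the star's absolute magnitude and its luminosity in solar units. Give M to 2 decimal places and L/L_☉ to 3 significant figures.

d = 1/p = 1/0.0510″ = 19.61 pc
M = m − 5 log₁₀ d + 5 = 16.38 − 5·1.2924 + 5 = 14.918
M − M_☉ = 14.918 − 4.83 = 10.088
L/L_☉ = 10^(−0.4 × 10.088) = 9.223×10^-5

M ≈ 14.92; L/L_☉ ≈ 9.22×10^-5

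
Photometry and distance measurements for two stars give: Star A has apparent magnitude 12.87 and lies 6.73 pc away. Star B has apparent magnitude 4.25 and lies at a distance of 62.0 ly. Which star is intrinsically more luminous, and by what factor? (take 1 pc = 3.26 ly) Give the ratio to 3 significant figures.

Star A: M = m − 5 log₁₀ d + 5 = 12.87 − 5·0.8280 + 5 = 13.730
Star B: d = 62.0 ly / 3.26 = 19.02 pc
Star B: M = m − 5 log₁₀ d + 5 = 4.25 − 5·1.2792 + 5 = 2.854
ΔM = M_A − M_B = 13.730 − (2.854) = 10.876; smaller M is more luminous → Star B.
L ratio = 10^(0.4 |ΔM|) = 10^4.350 = 22400

Star B is more luminous, by a factor of 22400.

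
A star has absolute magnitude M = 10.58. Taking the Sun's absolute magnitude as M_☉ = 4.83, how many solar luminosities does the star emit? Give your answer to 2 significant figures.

L/L_☉ ≈ 5.0×10^-3

M − M_☉ = 10.58 − 4.83 = 5.750
L/L_☉ = 10^(−0.4 (M − M_☉)) = 10^-2.300 = 5.012×10^-3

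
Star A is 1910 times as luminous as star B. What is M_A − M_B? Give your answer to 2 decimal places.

Pogson: ΔM = −2.5 log₁₀(ratio) = −2.5 log₁₀(1910) = −2.5 × 3.2810 = -8.203
Star A is brighter, so it has the smaller magnitude: the difference is negative.

M_A − M_B ≈ -8.20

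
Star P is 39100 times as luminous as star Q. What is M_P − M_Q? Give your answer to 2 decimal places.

Pogson: ΔM = −2.5 log₁₀(ratio) = −2.5 log₁₀(39100) = −2.5 × 4.5922 = -11.480
Star P is brighter, so it has the smaller magnitude: the difference is negative.

M_P − M_Q ≈ -11.48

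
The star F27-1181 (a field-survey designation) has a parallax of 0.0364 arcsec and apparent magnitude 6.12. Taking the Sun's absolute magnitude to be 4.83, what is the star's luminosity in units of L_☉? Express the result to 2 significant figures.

d = 1/p = 1/0.0364″ = 27.47 pc
M = m − 5 log₁₀ d + 5 = 6.12 − 5·1.4389 + 5 = 3.926
M − M_☉ = 3.926 − 4.83 = -0.904
L/L_☉ = 10^(−0.4 × -0.904) = 2.300

L/L_☉ ≈ 2.3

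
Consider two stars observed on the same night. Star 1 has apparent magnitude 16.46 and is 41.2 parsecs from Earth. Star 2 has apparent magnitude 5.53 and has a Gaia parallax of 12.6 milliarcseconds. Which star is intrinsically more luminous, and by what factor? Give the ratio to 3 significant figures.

Star 1: M = m − 5 log₁₀ d + 5 = 16.46 − 5·1.6149 + 5 = 13.386
Star 2: p = 12.6 mas = 0.0126″ → d = 1/p = 79.37 pc
Star 2: M = m − 5 log₁₀ d + 5 = 5.53 − 5·1.8996 + 5 = 1.032
ΔM = M_1 − M_2 = 13.386 − (1.032) = 12.354; smaller M is more luminous → Star 2.
L ratio = 10^(0.4 |ΔM|) = 10^4.941 = 87390

Star 2 is more luminous, by a factor of 87400.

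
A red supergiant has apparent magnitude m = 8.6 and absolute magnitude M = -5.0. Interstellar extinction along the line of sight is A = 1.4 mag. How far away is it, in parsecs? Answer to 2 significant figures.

d ≈ 2800 pc

m − M = 5 log₁₀(d/10 pc) + A  ⇒  8.6 − (-5.0) − 1.4 = 5 log₁₀(d/10)
12.200 = 5 log₁₀(d/10)
log₁₀ d = (m − M − A)/5 + 1 = 3.4400
d = 10^3.4400 = 2754 pc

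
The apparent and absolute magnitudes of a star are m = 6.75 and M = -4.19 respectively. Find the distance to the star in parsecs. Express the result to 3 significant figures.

Distance modulus: m − M = 6.75 − (-4.19) = 10.940
m − M = 5 log₁₀ d − 5
log₁₀ d = (m − M)/5 + 1 = 3.1880
d = 10^3.1880 = 1542 pc

d ≈ 1540 pc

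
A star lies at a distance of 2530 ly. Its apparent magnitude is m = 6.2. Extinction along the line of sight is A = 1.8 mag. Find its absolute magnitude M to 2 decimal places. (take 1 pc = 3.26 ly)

d = 2530 ly / 3.26 = 776.1 pc
5 log₁₀(d/10 pc) = 5 log₁₀(776.1) − 5 = 9.450
M = m − 5 log₁₀(d/10) − A = 6.2 − 9.450 − 1.8 = -5.050

M ≈ -5.05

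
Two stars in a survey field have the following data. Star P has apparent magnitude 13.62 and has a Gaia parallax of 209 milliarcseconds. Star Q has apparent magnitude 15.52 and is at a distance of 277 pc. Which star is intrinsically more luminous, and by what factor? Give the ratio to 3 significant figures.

Star P: p = 209 mas = 0.209″ → d = 1/p = 4.785 pc
Star P: M = m − 5 log₁₀ d + 5 = 13.62 − 5·0.6799 + 5 = 15.221
Star Q: M = m − 5 log₁₀ d + 5 = 15.52 − 5·2.4425 + 5 = 8.308
ΔM = M_P − M_Q = 15.221 − (8.308) = 6.913; smaller M is more luminous → Star Q.
L ratio = 10^(0.4 |ΔM|) = 10^2.765 = 582.4

Star Q is more luminous, by a factor of 582.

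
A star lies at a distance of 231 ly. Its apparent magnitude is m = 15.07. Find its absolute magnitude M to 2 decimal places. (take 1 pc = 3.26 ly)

M ≈ 10.82

d = 231 ly / 3.26 = 70.86 pc
5 log₁₀(d/10 pc) = 5 log₁₀(70.86) − 5 = 4.252
M = m − 5 log₁₀(d/10) = 15.07 − 4.252 = 10.818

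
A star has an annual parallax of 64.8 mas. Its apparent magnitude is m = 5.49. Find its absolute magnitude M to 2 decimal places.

p = 64.8 mas = 0.0648″ → d = 1/p = 15.43 pc
5 log₁₀(d/10 pc) = 5 log₁₀(15.43) − 5 = 0.942
M = m − 5 log₁₀(d/10) = 5.49 − 0.942 = 4.548

M ≈ 4.55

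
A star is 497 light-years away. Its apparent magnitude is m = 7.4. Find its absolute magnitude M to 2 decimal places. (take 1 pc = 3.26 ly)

M ≈ 1.48

d = 497 ly / 3.26 = 152.5 pc
5 log₁₀(d/10 pc) = 5 log₁₀(152.5) − 5 = 5.916
M = m − 5 log₁₀(d/10) = 7.4 − 5.916 = 1.484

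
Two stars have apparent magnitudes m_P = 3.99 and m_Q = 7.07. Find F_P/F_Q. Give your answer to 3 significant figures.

F_P/F_Q ≈ 17.1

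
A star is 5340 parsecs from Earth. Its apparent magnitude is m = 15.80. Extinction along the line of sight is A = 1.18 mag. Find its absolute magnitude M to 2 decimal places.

M ≈ 0.98

5 log₁₀(d/10 pc) = 5 log₁₀(5340) − 5 = 13.638
M = m − 5 log₁₀(d/10) − A = 15.80 − 13.638 − 1.18 = 0.982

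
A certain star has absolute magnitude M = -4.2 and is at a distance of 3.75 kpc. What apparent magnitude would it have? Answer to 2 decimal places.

m ≈ 8.67

d = 3.75 kpc = 3750 pc
m = M + 5 log₁₀ d − 5 = -4.2 + 5·3.5740 − 5 = 8.670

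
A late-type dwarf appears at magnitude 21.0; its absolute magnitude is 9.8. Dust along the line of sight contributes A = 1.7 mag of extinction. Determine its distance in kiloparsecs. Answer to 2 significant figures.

d ≈ 0.79 kpc

m − M = 5 log₁₀(d/10 pc) + A  ⇒  21.0 − (9.8) − 1.7 = 5 log₁₀(d/10)
9.500 = 5 log₁₀(d/10)
log₁₀ d = (m − M − A)/5 + 1 = 2.9000
d = 10^2.9000 = 794.3 pc
= 0.7943 kpc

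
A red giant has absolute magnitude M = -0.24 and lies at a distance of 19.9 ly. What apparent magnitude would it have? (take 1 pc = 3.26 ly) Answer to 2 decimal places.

m ≈ -1.31

d = 19.9 ly / 3.26 = 6.104 pc
m = M + 5 log₁₀ d − 5 = -0.24 + 5·0.7856 − 5 = -1.312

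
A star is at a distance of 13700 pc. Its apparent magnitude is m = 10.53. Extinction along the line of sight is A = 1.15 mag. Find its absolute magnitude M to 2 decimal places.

M ≈ -6.30

5 log₁₀(d/10 pc) = 5 log₁₀(13700) − 5 = 15.684
M = m − 5 log₁₀(d/10) − A = 10.53 − 15.684 − 1.15 = -6.304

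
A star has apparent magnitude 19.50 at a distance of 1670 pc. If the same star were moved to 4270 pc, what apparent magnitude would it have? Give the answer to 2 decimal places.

m ≈ 21.54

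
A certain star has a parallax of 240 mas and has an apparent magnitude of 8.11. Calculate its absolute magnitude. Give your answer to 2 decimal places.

p = 240 mas = 0.240″ → d = 1/p = 4.167 pc
5 log₁₀(d/10 pc) = 5 log₁₀(4.167) − 5 = -1.901
M = m − 5 log₁₀(d/10) = 8.11 + 1.901 = 10.011

M ≈ 10.01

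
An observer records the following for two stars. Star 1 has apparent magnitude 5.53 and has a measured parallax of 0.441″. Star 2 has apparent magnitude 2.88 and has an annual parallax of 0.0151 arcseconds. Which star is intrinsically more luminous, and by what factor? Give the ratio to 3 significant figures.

Star 1: d = 1/p = 1/0.441″ = 2.268 pc
Star 1: M = m − 5 log₁₀ d + 5 = 5.53 − 5·0.3556 + 5 = 8.752
Star 2: d = 1/p = 1/0.0151″ = 66.23 pc
Star 2: M = m − 5 log₁₀ d + 5 = 2.88 − 5·1.8210 + 5 = -1.225
ΔM = M_1 − M_2 = 8.752 − (-1.225) = 9.977; smaller M is more luminous → Star 2.
L ratio = 10^(0.4 |ΔM|) = 10^3.991 = 9793

Star 2 is more luminous, by a factor of 9790.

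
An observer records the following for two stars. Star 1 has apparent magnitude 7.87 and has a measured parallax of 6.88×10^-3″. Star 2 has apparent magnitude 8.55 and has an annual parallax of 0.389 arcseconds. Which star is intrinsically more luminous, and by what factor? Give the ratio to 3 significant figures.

Star 1 is more luminous, by a factor of 5980.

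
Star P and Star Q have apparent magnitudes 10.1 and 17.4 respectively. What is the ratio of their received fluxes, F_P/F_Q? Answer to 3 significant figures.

Magnitude difference = -7.3
Flux ratio = 10^(−0.4 Δm) = 10^(−0.4 × -7.3) = 10^2.920 = 831.8

F_P/F_Q ≈ 832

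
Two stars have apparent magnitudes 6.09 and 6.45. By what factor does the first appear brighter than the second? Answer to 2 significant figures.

Magnitude difference = -0.36
Flux ratio = 10^(−0.4 Δm) = 10^(−0.4 × -0.36) = 10^0.144 = 1.393

1.4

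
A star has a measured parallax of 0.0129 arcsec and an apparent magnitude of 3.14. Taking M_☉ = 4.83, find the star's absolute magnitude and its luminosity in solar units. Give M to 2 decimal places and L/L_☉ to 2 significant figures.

d = 1/p = 1/0.0129″ = 77.52 pc
M = m − 5 log₁₀ d + 5 = 3.14 − 5·1.8894 + 5 = -1.307
M − M_☉ = -1.307 − 4.83 = -6.137
L/L_☉ = 10^(−0.4 × -6.137) = 285.0

M ≈ -1.31; L/L_☉ ≈ 280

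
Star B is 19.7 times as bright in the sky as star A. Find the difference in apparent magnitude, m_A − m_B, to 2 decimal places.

m_A − m_B ≈ 3.24

Pogson: Δm = −2.5 log₁₀(ratio) = −2.5 log₁₀(19.7) = −2.5 × 1.2945 = -3.236
Star B is brighter so has the smaller magnitude: m_A − m_B is positive.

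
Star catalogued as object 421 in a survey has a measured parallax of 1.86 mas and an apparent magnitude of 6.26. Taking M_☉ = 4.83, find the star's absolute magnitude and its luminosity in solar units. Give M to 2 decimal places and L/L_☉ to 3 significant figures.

M ≈ -2.39; L/L_☉ ≈ 774

d = 1/p = 1000/1.86 mas = 537.6 pc
M = m − 5 log₁₀ d + 5 = 6.26 − 5·2.7305 + 5 = -2.392
M − M_☉ = -2.392 − 4.83 = -7.222
L/L_☉ = 10^(−0.4 × -7.222) = 774.4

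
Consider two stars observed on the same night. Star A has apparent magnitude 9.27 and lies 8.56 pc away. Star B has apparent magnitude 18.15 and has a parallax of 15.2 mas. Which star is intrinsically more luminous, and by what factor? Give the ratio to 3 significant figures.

Star A is more luminous, by a factor of 60.3.

Star A: M = m − 5 log₁₀ d + 5 = 9.27 − 5·0.9325 + 5 = 9.608
Star B: p = 15.2 mas = 0.0152″ → d = 1/p = 65.79 pc
Star B: M = m − 5 log₁₀ d + 5 = 18.15 − 5·1.8182 + 5 = 14.059
ΔM = M_A − M_B = 9.608 − (14.059) = -4.452; smaller M is more luminous → Star A.
L ratio = 10^(0.4 |ΔM|) = 10^1.781 = 60.34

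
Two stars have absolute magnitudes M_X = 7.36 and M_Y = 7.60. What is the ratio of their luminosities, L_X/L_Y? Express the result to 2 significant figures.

L_X/L_Y ≈ 1.2

ΔM = M_X − M_Y = -0.24
L_X/L_Y = 10^(−0.4 ΔM) = 10^0.096 = 1.247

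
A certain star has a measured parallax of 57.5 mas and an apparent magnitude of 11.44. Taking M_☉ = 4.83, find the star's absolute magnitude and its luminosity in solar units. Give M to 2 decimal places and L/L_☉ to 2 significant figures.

M ≈ 10.24; L/L_☉ ≈ 6.9×10^-3

d = 1/p = 1000/57.5 mas = 17.39 pc
M = m − 5 log₁₀ d + 5 = 11.44 − 5·1.2403 + 5 = 10.238
M − M_☉ = 10.238 − 4.83 = 5.408
L/L_☉ = 10^(−0.4 × 5.408) = 6.865×10^-3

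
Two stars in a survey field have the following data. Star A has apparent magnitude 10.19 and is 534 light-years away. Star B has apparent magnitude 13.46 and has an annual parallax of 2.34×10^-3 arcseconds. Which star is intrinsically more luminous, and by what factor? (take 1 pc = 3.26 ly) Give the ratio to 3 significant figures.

Star A is more luminous, by a factor of 2.99.

Star A: d = 534 ly / 3.26 = 163.8 pc
Star A: M = m − 5 log₁₀ d + 5 = 10.19 − 5·2.2143 + 5 = 4.118
Star B: d = 1/p = 1/2.34×10^-3″ = 427.4 pc
Star B: M = m − 5 log₁₀ d + 5 = 13.46 − 5·2.6308 + 5 = 5.306
ΔM = M_A − M_B = 4.118 − (5.306) = -1.188; smaller M is more luminous → Star A.
L ratio = 10^(0.4 |ΔM|) = 10^0.475 = 2.986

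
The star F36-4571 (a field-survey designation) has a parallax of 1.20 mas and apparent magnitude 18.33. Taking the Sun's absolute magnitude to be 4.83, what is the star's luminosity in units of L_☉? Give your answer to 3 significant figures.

L/L_☉ ≈ 0.0276

d = 1/p = 1000/1.20 mas = 833.3 pc
M = m − 5 log₁₀ d + 5 = 18.33 − 5·2.9208 + 5 = 8.726
M − M_☉ = 8.726 − 4.83 = 3.896
L/L_☉ = 10^(−0.4 × 3.896) = 0.02765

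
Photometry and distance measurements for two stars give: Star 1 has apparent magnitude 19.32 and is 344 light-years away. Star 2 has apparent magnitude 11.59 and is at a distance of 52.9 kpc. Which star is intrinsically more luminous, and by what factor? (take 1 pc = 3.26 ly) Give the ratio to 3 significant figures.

Star 2 is more luminous, by a factor of 3.11×10^8.

Star 1: d = 344 ly / 3.26 = 105.5 pc
Star 1: M = m − 5 log₁₀ d + 5 = 19.32 − 5·2.0233 + 5 = 14.203
Star 2: d = 52.9 kpc = 52900 pc
Star 2: M = m − 5 log₁₀ d + 5 = 11.59 − 5·4.7235 + 5 = -7.027
ΔM = M_1 − M_2 = 14.203 − (-7.027) = 21.231; smaller M is more luminous → Star 2.
L ratio = 10^(0.4 |ΔM|) = 10^8.492 = 3.106×10^8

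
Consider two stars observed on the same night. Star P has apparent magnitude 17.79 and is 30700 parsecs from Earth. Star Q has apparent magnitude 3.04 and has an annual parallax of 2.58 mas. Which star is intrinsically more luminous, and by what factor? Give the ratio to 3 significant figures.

Star Q is more luminous, by a factor of 127.

Star P: M = m − 5 log₁₀ d + 5 = 17.79 − 5·4.4871 + 5 = 0.354
Star Q: p = 2.58 mas = 2.58×10^-3″ → d = 1/p = 387.6 pc
Star Q: M = m − 5 log₁₀ d + 5 = 3.04 − 5·2.5884 + 5 = -4.902
ΔM = M_P − M_Q = 0.354 − (-4.902) = 5.256; smaller M is more luminous → Star Q.
L ratio = 10^(0.4 |ΔM|) = 10^2.102 = 126.6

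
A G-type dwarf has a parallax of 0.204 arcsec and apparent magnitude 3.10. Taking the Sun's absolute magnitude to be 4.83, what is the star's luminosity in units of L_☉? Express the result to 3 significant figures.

L/L_☉ ≈ 1.18

d = 1/p = 1/0.204″ = 4.902 pc
M = m − 5 log₁₀ d + 5 = 3.10 − 5·0.6904 + 5 = 4.648
M − M_☉ = 4.648 − 4.83 = -0.182
L/L_☉ = 10^(−0.4 × -0.182) = 1.182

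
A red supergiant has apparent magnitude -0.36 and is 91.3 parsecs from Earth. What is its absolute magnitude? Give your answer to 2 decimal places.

5 log₁₀(d/10 pc) = 5 log₁₀(91.30) − 5 = 4.802
M = m − 5 log₁₀(d/10) = -0.36 − 4.802 = -5.162

M ≈ -5.16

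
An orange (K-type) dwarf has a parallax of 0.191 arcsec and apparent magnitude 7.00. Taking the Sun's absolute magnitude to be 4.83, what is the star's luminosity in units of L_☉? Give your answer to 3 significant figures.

L/L_☉ ≈ 0.0371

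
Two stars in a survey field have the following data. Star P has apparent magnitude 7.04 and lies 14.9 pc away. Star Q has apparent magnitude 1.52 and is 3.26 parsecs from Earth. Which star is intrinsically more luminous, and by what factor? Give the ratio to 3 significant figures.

Star Q is more luminous, by a factor of 7.73.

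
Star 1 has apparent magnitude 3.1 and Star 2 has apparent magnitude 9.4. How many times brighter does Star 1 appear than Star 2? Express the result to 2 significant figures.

330

Δm = 3.1 − (9.4) = -6.3
Flux ratio = 10^(−0.4 Δm) = 10^(−0.4 × -6.3) = 10^2.520 = 331.1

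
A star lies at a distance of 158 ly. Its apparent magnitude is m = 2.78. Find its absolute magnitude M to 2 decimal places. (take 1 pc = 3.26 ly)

M ≈ -0.65

d = 158 ly / 3.26 = 48.47 pc
5 log₁₀(d/10 pc) = 5 log₁₀(48.47) − 5 = 3.427
M = m − 5 log₁₀(d/10) = 2.78 − 3.427 = -0.647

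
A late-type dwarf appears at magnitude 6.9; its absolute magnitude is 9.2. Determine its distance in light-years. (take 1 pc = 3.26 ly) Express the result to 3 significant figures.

d ≈ 11.3 ly

Distance modulus: m − M = 6.9 − (9.2) = -2.300
m − M = 5 log₁₀ d − 5
log₁₀ d = (m − M)/5 + 1 = 0.5400
d = 10^0.5400 = 3.467 pc
= 11.30 ly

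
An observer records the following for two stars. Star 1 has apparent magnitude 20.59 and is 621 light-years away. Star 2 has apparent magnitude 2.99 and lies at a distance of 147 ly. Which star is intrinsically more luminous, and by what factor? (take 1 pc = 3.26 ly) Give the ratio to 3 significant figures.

Star 1: d = 621 ly / 3.26 = 190.5 pc
Star 1: M = m − 5 log₁₀ d + 5 = 20.59 − 5·2.2799 + 5 = 14.191
Star 2: d = 147 ly / 3.26 = 45.09 pc
Star 2: M = m − 5 log₁₀ d + 5 = 2.99 − 5·1.6541 + 5 = -0.280
ΔM = M_1 − M_2 = 14.191 − (-0.280) = 14.471; smaller M is more luminous → Star 2.
L ratio = 10^(0.4 |ΔM|) = 10^5.788 = 614400

Star 2 is more luminous, by a factor of 614000.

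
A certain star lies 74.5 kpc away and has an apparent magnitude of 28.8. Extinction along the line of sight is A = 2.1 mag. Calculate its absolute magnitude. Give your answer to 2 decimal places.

d = 74.5 kpc = 74500 pc
5 log₁₀(d/10 pc) = 5 log₁₀(74500) − 5 = 19.361
M = m − 5 log₁₀(d/10) − A = 28.8 − 19.361 − 2.1 = 7.339

M ≈ 7.34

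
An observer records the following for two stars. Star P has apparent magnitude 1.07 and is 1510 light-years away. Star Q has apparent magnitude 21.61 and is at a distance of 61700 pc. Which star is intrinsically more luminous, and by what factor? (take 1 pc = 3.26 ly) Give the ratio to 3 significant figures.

Star P: d = 1510 ly / 3.26 = 463.2 pc
Star P: M = m − 5 log₁₀ d + 5 = 1.07 − 5·2.6658 + 5 = -7.259
Star Q: M = m − 5 log₁₀ d + 5 = 21.61 − 5·4.7903 + 5 = 2.659
ΔM = M_P − M_Q = -7.259 − (2.659) = -9.917; smaller M is more luminous → Star P.
L ratio = 10^(0.4 |ΔM|) = 10^3.967 = 9267

Star P is more luminous, by a factor of 9270.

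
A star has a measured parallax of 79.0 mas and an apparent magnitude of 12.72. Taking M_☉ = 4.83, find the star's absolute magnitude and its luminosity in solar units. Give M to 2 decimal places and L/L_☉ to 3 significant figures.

d = 1/p = 1000/79.0 mas = 12.66 pc
M = m − 5 log₁₀ d + 5 = 12.72 − 5·1.1024 + 5 = 12.208
M − M_☉ = 12.208 − 4.83 = 7.378
L/L_☉ = 10^(−0.4 × 7.378) = 1.119×10^-3

M ≈ 12.21; L/L_☉ ≈ 1.12×10^-3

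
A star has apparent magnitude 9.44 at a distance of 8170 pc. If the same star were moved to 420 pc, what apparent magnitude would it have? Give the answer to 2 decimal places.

m ≈ 3.00

Flux ∝ 1/d², so Δm = 5 log₁₀(d₂/d₁) = 5 log₁₀(420/8170) = -6.445
m₂ = m₁ + Δm = 9.44 + (-6.445) = 2.995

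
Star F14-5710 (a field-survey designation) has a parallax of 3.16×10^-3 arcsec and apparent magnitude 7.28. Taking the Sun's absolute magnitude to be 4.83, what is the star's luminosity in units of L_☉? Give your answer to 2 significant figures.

L/L_☉ ≈ 100

d = 1/p = 1/3.16×10^-3″ = 316.5 pc
M = m − 5 log₁₀ d + 5 = 7.28 − 5·2.5003 + 5 = -0.222
M − M_☉ = -0.222 − 4.83 = -5.052
L/L_☉ = 10^(−0.4 × -5.052) = 104.9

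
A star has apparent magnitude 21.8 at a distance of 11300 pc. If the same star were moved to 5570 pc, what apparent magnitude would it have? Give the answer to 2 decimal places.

Flux ∝ 1/d², so Δm = 5 log₁₀(d₂/d₁) = 5 log₁₀(5570/11300) = -1.536
m₂ = m₁ + Δm = 21.8 + (-1.536) = 20.264

m ≈ 20.26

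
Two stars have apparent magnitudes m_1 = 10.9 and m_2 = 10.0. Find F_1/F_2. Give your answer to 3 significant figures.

F_1/F_2 ≈ 0.437

Magnitude difference = 0.9
Flux ratio = 10^(−0.4 Δm) = 10^(−0.4 × 0.9) = 10^-0.360 = 0.4365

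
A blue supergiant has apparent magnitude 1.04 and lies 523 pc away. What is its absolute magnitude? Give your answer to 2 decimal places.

5 log₁₀(d/10 pc) = 5 log₁₀(523.0) − 5 = 8.593
M = m − 5 log₁₀(d/10) = 1.04 − 8.593 = -7.553

M ≈ -7.55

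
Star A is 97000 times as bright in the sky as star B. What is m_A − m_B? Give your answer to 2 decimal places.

Pogson: Δm = −2.5 log₁₀(ratio) = −2.5 log₁₀(97000) = −2.5 × 4.9868 = -12.467
Star A is brighter, so it has the smaller magnitude: the difference is negative.

m_A − m_B ≈ -12.47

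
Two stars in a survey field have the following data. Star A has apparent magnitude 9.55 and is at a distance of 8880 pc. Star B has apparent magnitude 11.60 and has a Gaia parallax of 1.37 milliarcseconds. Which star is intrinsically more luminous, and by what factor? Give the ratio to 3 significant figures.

Star A is more luminous, by a factor of 978.

Star A: M = m − 5 log₁₀ d + 5 = 9.55 − 5·3.9484 + 5 = -5.192
Star B: p = 1.37 mas = 1.37×10^-3″ → d = 1/p = 729.9 pc
Star B: M = m − 5 log₁₀ d + 5 = 11.60 − 5·2.8633 + 5 = 2.284
ΔM = M_A − M_B = -5.192 − (2.284) = -7.476; smaller M is more luminous → Star A.
L ratio = 10^(0.4 |ΔM|) = 10^2.990 = 977.8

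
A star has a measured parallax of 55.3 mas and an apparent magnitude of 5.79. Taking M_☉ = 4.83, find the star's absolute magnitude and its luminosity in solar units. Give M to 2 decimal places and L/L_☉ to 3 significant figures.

M ≈ 4.50; L/L_☉ ≈ 1.35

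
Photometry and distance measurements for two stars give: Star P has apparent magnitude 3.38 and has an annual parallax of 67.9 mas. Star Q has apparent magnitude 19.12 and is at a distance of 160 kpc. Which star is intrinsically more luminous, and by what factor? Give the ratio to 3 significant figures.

Star Q is more luminous, by a factor of 59.7.

Star P: p = 67.9 mas = 0.0679″ → d = 1/p = 14.73 pc
Star P: M = m − 5 log₁₀ d + 5 = 3.38 − 5·1.1681 + 5 = 2.539
Star Q: d = 160 kpc = 160000 pc
Star Q: M = m − 5 log₁₀ d + 5 = 19.12 − 5·5.2041 + 5 = -1.901
ΔM = M_P − M_Q = 2.539 − (-1.901) = 4.440; smaller M is more luminous → Star Q.
L ratio = 10^(0.4 |ΔM|) = 10^1.776 = 59.70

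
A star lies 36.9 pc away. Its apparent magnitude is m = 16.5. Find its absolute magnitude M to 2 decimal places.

M ≈ 13.66

5 log₁₀(d/10 pc) = 5 log₁₀(36.90) − 5 = 2.835
M = m − 5 log₁₀(d/10) = 16.5 − 2.835 = 13.665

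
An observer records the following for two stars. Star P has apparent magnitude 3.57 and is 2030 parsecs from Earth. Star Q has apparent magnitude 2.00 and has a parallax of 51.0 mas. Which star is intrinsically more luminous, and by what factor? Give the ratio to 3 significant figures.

Star P is more luminous, by a factor of 2520.

Star P: M = m − 5 log₁₀ d + 5 = 3.57 − 5·3.3075 + 5 = -7.967
Star Q: p = 51.0 mas = 0.0510″ → d = 1/p = 19.61 pc
Star Q: M = m − 5 log₁₀ d + 5 = 2.00 − 5·1.2924 + 5 = 0.538
ΔM = M_P − M_Q = -7.967 − (0.538) = -8.505; smaller M is more luminous → Star P.
L ratio = 10^(0.4 |ΔM|) = 10^3.402 = 2524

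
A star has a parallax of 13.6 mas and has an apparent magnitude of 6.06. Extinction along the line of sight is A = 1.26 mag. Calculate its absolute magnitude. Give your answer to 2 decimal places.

M ≈ 0.47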